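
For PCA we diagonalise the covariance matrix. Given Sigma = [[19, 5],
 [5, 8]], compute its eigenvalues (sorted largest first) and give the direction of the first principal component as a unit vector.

Step 1 — characteristic polynomial of 2×2 Sigma:
  det(Sigma - λI) = λ² - trace · λ + det = 0.
  trace = 19 + 8 = 27, det = 19·8 - (5)² = 127.
Step 2 — discriminant:
  Δ = trace² - 4·det = 729 - 508 = 221.
Step 3 — eigenvalues:
  λ = (trace ± √Δ)/2 = (27 ± 14.8661)/2,
  λ_1 = 20.933,  λ_2 = 6.067.

Step 4 — unit eigenvector for λ_1: solve (Sigma - λ_1 I)v = 0. First row:
  (19 - 20.933)·v_x + (5)·v_y = 0, i.e. (-1.933)·v_x + (5)·v_y = 0,
  so v ∝ (b, λ_1 - a) = (5, 1.933) = u.
  ||u|| = √((5)² + (1.933)²) = √(28.7366) ≈ 5.3607,
  v_1 = u/||u|| ≈ (0.9327, 0.3606) (||v_1|| = 1).

λ_1 = 20.933,  λ_2 = 6.067;  v_1 ≈ (0.9327, 0.3606)


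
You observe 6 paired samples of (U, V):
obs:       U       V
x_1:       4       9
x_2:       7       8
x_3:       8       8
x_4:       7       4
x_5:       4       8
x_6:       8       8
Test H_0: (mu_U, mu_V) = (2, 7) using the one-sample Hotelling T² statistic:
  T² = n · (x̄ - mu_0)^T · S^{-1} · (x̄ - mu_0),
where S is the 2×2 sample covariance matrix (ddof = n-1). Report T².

Step 1 — sample mean vector:
  mean(U) = (4 + 7 + 8 + 7 + 4 + 8) / 6 = 38/6 = 6.3333
  mean(V) = (9 + 8 + 8 + 4 + 8 + 8) / 6 = 45/6 = 7.5
  x̄ = (6.3333, 7.5),  deviation x̄ - mu_0 = (6.3333, 7.5) - (2, 7) = (4.3333, 0.5).

Step 2 — sample covariance matrix, S[i,j] = (1/(n-1)) · Σ_k (x_{k,i} - mean_i) · (x_{k,j} - mean_j), divisor n-1 = 5:
  S[U,U] = ((-2.3333)·(-2.3333) + (0.6667)·(0.6667) + (1.6667)·(1.6667) + (0.6667)·(0.6667) + (-2.3333)·(-2.3333) + (1.6667)·(1.6667)) / 5 = 17.3333/5 = 3.4667
  S[U,V] = ((-2.3333)·(1.5) + (0.6667)·(0.5) + (1.6667)·(0.5) + (0.6667)·(-3.5) + (-2.3333)·(0.5) + (1.6667)·(0.5)) / 5 = -5/5 = -1
  S[V,V] = ((1.5)·(1.5) + (0.5)·(0.5) + (0.5)·(0.5) + (-3.5)·(-3.5) + (0.5)·(0.5) + (0.5)·(0.5)) / 5 = 15.5/5 = 3.1
  S = [[3.4667, -1],
 [-1, 3.1]].

Step 3 — invert S. det(S) = 3.4667·3.1 - (-1)² = 9.7467.
  S^{-1} = (1/det) · [[d, -b], [-b, a]] = [[0.3181, 0.1026],
 [0.1026, 0.3557]].

Step 4 — quadratic form (x̄ - mu_0)^T · S^{-1} · (x̄ - mu_0):
  S^{-1} · (x̄ - mu_0) = (1.4295, 0.6224),
  (x̄ - mu_0)^T · [...] = (4.3333)·(1.4295) + (0.5)·(0.6224) = 6.5059.

Step 5 — scale by n: T² = 6 · 6.5059 = 39.0356.

T² ≈ 39.0356


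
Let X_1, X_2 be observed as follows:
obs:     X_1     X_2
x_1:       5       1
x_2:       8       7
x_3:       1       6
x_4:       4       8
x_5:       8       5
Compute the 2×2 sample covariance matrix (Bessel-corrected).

Step 1 — column means:
  mean(X_1) = (5 + 8 + 1 + 4 + 8) / 5 = 26/5 = 5.2
  mean(X_2) = (1 + 7 + 6 + 8 + 5) / 5 = 27/5 = 5.4

Step 2 — sample covariance S[i,j] = (1/(n-1)) · Σ_k (x_{k,i} - mean_i) · (x_{k,j} - mean_j), with n-1 = 4.
  S[X_1,X_1] = ((-0.2)·(-0.2) + (2.8)·(2.8) + (-4.2)·(-4.2) + (-1.2)·(-1.2) + (2.8)·(2.8)) / 4 = 34.8/4 = 8.7
  S[X_1,X_2] = ((-0.2)·(-4.4) + (2.8)·(1.6) + (-4.2)·(0.6) + (-1.2)·(2.6) + (2.8)·(-0.4)) / 4 = -1.4/4 = -0.35
  S[X_2,X_2] = ((-4.4)·(-4.4) + (1.6)·(1.6) + (0.6)·(0.6) + (2.6)·(2.6) + (-0.4)·(-0.4)) / 4 = 29.2/4 = 7.3

S is symmetric (S[j,i] = S[i,j]). Assembling:

S = [[8.7, -0.35],
 [-0.35, 7.3]]


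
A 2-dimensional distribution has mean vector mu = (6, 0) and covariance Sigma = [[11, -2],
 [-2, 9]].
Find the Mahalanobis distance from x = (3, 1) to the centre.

Step 1 — centre the observation: (x - mu) = (-3, 1).

Step 2 — invert Sigma. det(Sigma) = 11·9 - (-2)² = 95.
  Sigma^{-1} = (1/det) · [[d, -b], [-b, a]] = [[0.0947, 0.0211],
 [0.0211, 0.1158]].

Step 3 — form the quadratic (x - mu)^T · Sigma^{-1} · (x - mu):
  Sigma^{-1} · (x - mu) = (-0.2632, 0.0526).
  (x - mu)^T · [Sigma^{-1} · (x - mu)] = (-3)·(-0.2632) + (1)·(0.0526) = 0.8421.

Step 4 — take square root: d = √(0.8421) ≈ 0.9177.

d(x, mu) = √(0.8421) ≈ 0.9177


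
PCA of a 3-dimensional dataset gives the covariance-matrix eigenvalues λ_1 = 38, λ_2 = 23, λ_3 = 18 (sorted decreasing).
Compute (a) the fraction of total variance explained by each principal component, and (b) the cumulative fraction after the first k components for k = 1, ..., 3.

Step 1 — total variance = trace(Sigma) = Σ λ_i = 38 + 23 + 18 = 79.

Step 2 — fraction explained by component i = λ_i / Σ λ:
  PC1: 38/79 = 0.481
  PC2: 23/79 = 0.2911
  PC3: 18/79 = 0.2278

Step 3 — cumulative fraction after k components = (λ_1 + ... + λ_k) / Σ λ:
  k = 1: 38/79 = 0.481
  k = 2: (38 + 23)/79 = 61/79 = 0.7722
  k = 3: (38 + 23 + 18)/79 = 79/79 = 1

Summary (fraction, with percent):

explained: PC1 0.481 (48.1%), PC2 0.2911 (29.11%), PC3 0.2278 (22.78%);  cumulative: 0.481, 0.7722, 1


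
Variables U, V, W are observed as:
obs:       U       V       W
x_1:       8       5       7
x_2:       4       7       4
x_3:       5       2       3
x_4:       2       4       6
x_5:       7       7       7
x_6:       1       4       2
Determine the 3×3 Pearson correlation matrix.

Step 1 — column means:
  mean(U) = (8 + 4 + 5 + 2 + 7 + 1) / 6 = 27/6 = 4.5
  mean(V) = (5 + 7 + 2 + 4 + 7 + 4) / 6 = 29/6 = 4.8333
  mean(W) = (7 + 4 + 3 + 6 + 7 + 2) / 6 = 29/6 = 4.8333

Step 2 — sample variances and covariances s[i,j] = (1/(n-1)) · Σ_k (x_{k,i} - mean_i) · (x_{k,j} - mean_j), with n-1 = 5:
  s[U,U] = ((3.5)·(3.5) + (-0.5)·(-0.5) + (0.5)·(0.5) + (-2.5)·(-2.5) + (2.5)·(2.5) + (-3.5)·(-3.5)) / 5 = 37.5/5 = 7.5
  s[U,V] = ((3.5)·(0.1667) + (-0.5)·(2.1667) + (0.5)·(-2.8333) + (-2.5)·(-0.8333) + (2.5)·(2.1667) + (-3.5)·(-0.8333)) / 5 = 8.5/5 = 1.7
  s[U,W] = ((3.5)·(2.1667) + (-0.5)·(-0.8333) + (0.5)·(-1.8333) + (-2.5)·(1.1667) + (2.5)·(2.1667) + (-3.5)·(-2.8333)) / 5 = 19.5/5 = 3.9
  s[V,V] = ((0.1667)·(0.1667) + (2.1667)·(2.1667) + (-2.8333)·(-2.8333) + (-0.8333)·(-0.8333) + (2.1667)·(2.1667) + (-0.8333)·(-0.8333)) / 5 = 18.8333/5 = 3.7667
  s[V,W] = ((0.1667)·(2.1667) + (2.1667)·(-0.8333) + (-2.8333)·(-1.8333) + (-0.8333)·(1.1667) + (2.1667)·(2.1667) + (-0.8333)·(-2.8333)) / 5 = 9.8333/5 = 1.9667
  s[W,W] = ((2.1667)·(2.1667) + (-0.8333)·(-0.8333) + (-1.8333)·(-1.8333) + (1.1667)·(1.1667) + (2.1667)·(2.1667) + (-2.8333)·(-2.8333)) / 5 = 22.8333/5 = 4.5667
  Sample standard deviations s_i = √(s[i,i]):
  s(U) = √(7.5) = 2.7386
  s(V) = √(3.7667) = 1.9408
  s(W) = √(4.5667) = 2.137

Step 3 — r_{ij} = s_{ij} / (s_i · s_j):
  r[U,U] = 1 (diagonal).
  r[U,V] = 1.7 / (2.7386 · 1.9408) = 1.7 / 5.3151 = 0.3198
  r[U,W] = 3.9 / (2.7386 · 2.137) = 3.9 / 5.8523 = 0.6664
  r[V,V] = 1 (diagonal).
  r[V,W] = 1.9667 / (1.9408 · 2.137) = 1.9667 / 4.1474 = 0.4742
  r[W,W] = 1 (diagonal).

R is symmetric with unit diagonal. Assembling:

R = [[1, 0.3198, 0.6664],
 [0.3198, 1, 0.4742],
 [0.6664, 0.4742, 1]]


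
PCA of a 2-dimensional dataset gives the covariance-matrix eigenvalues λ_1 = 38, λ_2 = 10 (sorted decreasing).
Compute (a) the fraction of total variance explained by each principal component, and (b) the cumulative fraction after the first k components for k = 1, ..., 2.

Step 1 — total variance = trace(Sigma) = Σ λ_i = 38 + 10 = 48.

Step 2 — fraction explained by component i = λ_i / Σ λ:
  PC1: 38/48 = 0.7917
  PC2: 10/48 = 0.2083

Step 3 — cumulative fraction after k components = (λ_1 + ... + λ_k) / Σ λ:
  k = 1: 38/48 = 0.7917
  k = 2: (38 + 10)/48 = 48/48 = 1

Summary (fraction, with percent):

explained: PC1 0.7917 (79.17%), PC2 0.2083 (20.83%);  cumulative: 0.7917, 1


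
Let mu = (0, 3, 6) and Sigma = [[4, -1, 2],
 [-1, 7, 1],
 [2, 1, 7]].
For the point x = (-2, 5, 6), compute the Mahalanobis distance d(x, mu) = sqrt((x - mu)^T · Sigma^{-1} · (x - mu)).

Step 1 — centre the observation: (x - mu) = (-2, 2, 0).

Step 2 — invert Sigma (cofactor / det for 3×3, or solve directly):
  Sigma^{-1} = [[0.3137, 0.0588, -0.098],
 [0.0588, 0.1569, -0.0392],
 [-0.098, -0.0392, 0.1765]].

Step 3 — form the quadratic (x - mu)^T · Sigma^{-1} · (x - mu):
  Sigma^{-1} · (x - mu) = (-0.5098, 0.1961, 0.1176).
  (x - mu)^T · [Sigma^{-1} · (x - mu)] = (-2)·(-0.5098) + (2)·(0.1961) + (0)·(0.1176) = 1.4118.

Step 4 — take square root: d = √(1.4118) ≈ 1.1882.

d(x, mu) = √(1.4118) ≈ 1.1882


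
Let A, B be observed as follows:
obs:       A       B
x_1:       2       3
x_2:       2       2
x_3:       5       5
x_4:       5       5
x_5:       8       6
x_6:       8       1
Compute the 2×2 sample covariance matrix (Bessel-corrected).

Step 1 — column means:
  mean(A) = (2 + 2 + 5 + 5 + 8 + 8) / 6 = 30/6 = 5
  mean(B) = (3 + 2 + 5 + 5 + 6 + 1) / 6 = 22/6 = 3.6667

Step 2 — sample covariance S[i,j] = (1/(n-1)) · Σ_k (x_{k,i} - mean_i) · (x_{k,j} - mean_j), with n-1 = 5.
  S[A,A] = ((-3)·(-3) + (-3)·(-3) + (0)·(0) + (0)·(0) + (3)·(3) + (3)·(3)) / 5 = 36/5 = 7.2
  S[A,B] = ((-3)·(-0.6667) + (-3)·(-1.6667) + (0)·(1.3333) + (0)·(1.3333) + (3)·(2.3333) + (3)·(-2.6667)) / 5 = 6/5 = 1.2
  S[B,B] = ((-0.6667)·(-0.6667) + (-1.6667)·(-1.6667) + (1.3333)·(1.3333) + (1.3333)·(1.3333) + (2.3333)·(2.3333) + (-2.6667)·(-2.6667)) / 5 = 19.3333/5 = 3.8667

S is symmetric (S[j,i] = S[i,j]). Assembling:

S = [[7.2, 1.2],
 [1.2, 3.8667]]


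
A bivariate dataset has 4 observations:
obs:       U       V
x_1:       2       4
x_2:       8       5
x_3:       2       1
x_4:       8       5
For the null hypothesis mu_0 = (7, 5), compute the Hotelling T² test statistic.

Step 1 — sample mean vector:
  mean(U) = (2 + 8 + 2 + 8) / 4 = 20/4 = 5
  mean(V) = (4 + 5 + 1 + 5) / 4 = 15/4 = 3.75
  x̄ = (5, 3.75),  deviation x̄ - mu_0 = (5, 3.75) - (7, 5) = (-2, -1.25).

Step 2 — sample covariance matrix, S[i,j] = (1/(n-1)) · Σ_k (x_{k,i} - mean_i) · (x_{k,j} - mean_j), divisor n-1 = 3:
  S[U,U] = ((-3)·(-3) + (3)·(3) + (-3)·(-3) + (3)·(3)) / 3 = 36/3 = 12
  S[U,V] = ((-3)·(0.25) + (3)·(1.25) + (-3)·(-2.75) + (3)·(1.25)) / 3 = 15/3 = 5
  S[V,V] = ((0.25)·(0.25) + (1.25)·(1.25) + (-2.75)·(-2.75) + (1.25)·(1.25)) / 3 = 10.75/3 = 3.5833
  S = [[12, 5],
 [5, 3.5833]].

Step 3 — invert S. det(S) = 12·3.5833 - (5)² = 18.
  S^{-1} = (1/det) · [[d, -b], [-b, a]] = [[0.1991, -0.2778],
 [-0.2778, 0.6667]].

Step 4 — quadratic form (x̄ - mu_0)^T · S^{-1} · (x̄ - mu_0):
  S^{-1} · (x̄ - mu_0) = (-0.0509, -0.2778),
  (x̄ - mu_0)^T · [...] = (-2)·(-0.0509) + (-1.25)·(-0.2778) = 0.4491.

Step 5 — scale by n: T² = 4 · 0.4491 = 1.7963.

T² ≈ 1.7963


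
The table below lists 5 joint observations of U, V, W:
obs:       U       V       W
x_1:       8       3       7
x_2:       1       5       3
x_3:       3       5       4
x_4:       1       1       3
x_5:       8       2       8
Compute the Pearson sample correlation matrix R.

Step 1 — column means:
  mean(U) = (8 + 1 + 3 + 1 + 8) / 5 = 21/5 = 4.2
  mean(V) = (3 + 5 + 5 + 1 + 2) / 5 = 16/5 = 3.2
  mean(W) = (7 + 3 + 4 + 3 + 8) / 5 = 25/5 = 5

Step 2 — sample variances and covariances s[i,j] = (1/(n-1)) · Σ_k (x_{k,i} - mean_i) · (x_{k,j} - mean_j), with n-1 = 4:
  s[U,U] = ((3.8)·(3.8) + (-3.2)·(-3.2) + (-1.2)·(-1.2) + (-3.2)·(-3.2) + (3.8)·(3.8)) / 4 = 50.8/4 = 12.7
  s[U,V] = ((3.8)·(-0.2) + (-3.2)·(1.8) + (-1.2)·(1.8) + (-3.2)·(-2.2) + (3.8)·(-1.2)) / 4 = -6.2/4 = -1.55
  s[U,W] = ((3.8)·(2) + (-3.2)·(-2) + (-1.2)·(-1) + (-3.2)·(-2) + (3.8)·(3)) / 4 = 33/4 = 8.25
  s[V,V] = ((-0.2)·(-0.2) + (1.8)·(1.8) + (1.8)·(1.8) + (-2.2)·(-2.2) + (-1.2)·(-1.2)) / 4 = 12.8/4 = 3.2
  s[V,W] = ((-0.2)·(2) + (1.8)·(-2) + (1.8)·(-1) + (-2.2)·(-2) + (-1.2)·(3)) / 4 = -5/4 = -1.25
  s[W,W] = ((2)·(2) + (-2)·(-2) + (-1)·(-1) + (-2)·(-2) + (3)·(3)) / 4 = 22/4 = 5.5
  Sample standard deviations s_i = √(s[i,i]):
  s(U) = √(12.7) = 3.5637
  s(V) = √(3.2) = 1.7889
  s(W) = √(5.5) = 2.3452

Step 3 — r_{ij} = s_{ij} / (s_i · s_j):
  r[U,U] = 1 (diagonal).
  r[U,V] = -1.55 / (3.5637 · 1.7889) = -1.55 / 6.375 = -0.2431
  r[U,W] = 8.25 / (3.5637 · 2.3452) = 8.25 / 8.3576 = 0.9871
  r[V,V] = 1 (diagonal).
  r[V,W] = -1.25 / (1.7889 · 2.3452) = -1.25 / 4.1952 = -0.298
  r[W,W] = 1 (diagonal).

R is symmetric with unit diagonal. Assembling:

R = [[1, -0.2431, 0.9871],
 [-0.2431, 1, -0.298],
 [0.9871, -0.298, 1]]


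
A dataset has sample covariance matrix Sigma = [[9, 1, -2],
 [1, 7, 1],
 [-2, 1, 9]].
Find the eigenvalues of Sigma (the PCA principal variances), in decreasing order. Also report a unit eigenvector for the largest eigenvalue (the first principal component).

Step 1 — characteristic polynomial p(λ) = det(λI - Sigma) = λ³ - tr·λ² + c_1·λ - det, where tr = trace, c_1 = sum of the principal 2×2 minors, det = det(Sigma):
  tr = 9 + 7 + 9 = 25,
  c_1 = (9·7 - (1)²) + (9·9 - (-2)²) + (7·9 - (1)²) = 62 + 77 + 62 = 201,
  det = 9·(7·9 - (1)²) - (1)·((1)·9 - (1)·(-2)) + (-2)·((1)·(1) - 7·(-2)) = 9·(62) - (1)·(11) + (-2)·(15) = 517.
  So p(λ) = λ³ - 25λ² + 201λ - 517.
Step 2 — look for an integer root (rational root theorem: any rational root is an integer divisor of 517). Testing λ = 11:
  p(11) = 1331 - 3025 + 2211 - 517 = 0  ✓
  Dividing out (λ - 11): p(λ) = (λ - 11)(λ² - 14λ + 47).
Step 3 — remaining eigenvalues from the quadratic λ² - 14λ + 47 = 0:
  Δ = 14² - 4·47 = 196 - 188 = 8,  λ = (14 ± √8)/2 = (14 ± 2.8284)/2 ≈ 8.4142 or 5.5858.
  Sorted: λ_1 = 11,  λ_2 = 8.4142,  λ_3 = 5.5858  (check: sum = 25 = tr ✓).

Step 4 — unit eigenvector for λ_1 = 11: v spans the null space of (Sigma - λ_1 I), whose rows are
  r_1 = (-2, 1, -2),  r_2 = (1, -4, 1),  r_3 = (-2, 1, -2).
  v is orthogonal to every row, so take v ∝ r_1 × r_2 = ((1)·(1) - (-2)·(-4), (-2)·(1) - (-2)·(1), (-2)·(-4) - (1)·(1)) = (-7, 0, 7).
  Rescale (divide by 7; multiply by -1 so the first nonzero entry is positive): u = (1, 0, -1).
  ||u|| = √((1)² + (0)² + (-1)²) = √(2) ≈ 1.4142,  v_1 = u/||u|| ≈ (0.7071, 0, -0.7071) (||v_1|| = 1).

λ_1 = 11,  λ_2 = 8.4142,  λ_3 = 5.5858;  v_1 ≈ (0.7071, 0, -0.7071)


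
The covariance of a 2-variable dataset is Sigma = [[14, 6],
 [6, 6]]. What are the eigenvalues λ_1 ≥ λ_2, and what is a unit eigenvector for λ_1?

Step 1 — characteristic polynomial of 2×2 Sigma:
  det(Sigma - λI) = λ² - trace · λ + det = 0.
  trace = 14 + 6 = 20, det = 14·6 - (6)² = 48.
Step 2 — discriminant:
  Δ = trace² - 4·det = 400 - 192 = 208.
Step 3 — eigenvalues:
  λ = (trace ± √Δ)/2 = (20 ± 14.4222)/2,
  λ_1 = 17.2111,  λ_2 = 2.7889.

Step 4 — unit eigenvector for λ_1: solve (Sigma - λ_1 I)v = 0. First row:
  (14 - 17.2111)·v_x + (6)·v_y = 0, i.e. (-3.2111)·v_x + (6)·v_y = 0,
  so v ∝ (b, λ_1 - a) = (6, 3.2111) = u.
  ||u|| = √((6)² + (3.2111)²) = √(46.3112) ≈ 6.8052,
  v_1 = u/||u|| ≈ (0.8817, 0.4719) (||v_1|| = 1).

λ_1 = 17.2111,  λ_2 = 2.7889;  v_1 ≈ (0.8817, 0.4719)


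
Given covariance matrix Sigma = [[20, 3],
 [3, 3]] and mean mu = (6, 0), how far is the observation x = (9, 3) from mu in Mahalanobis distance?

Step 1 — centre the observation: (x - mu) = (3, 3).

Step 2 — invert Sigma. det(Sigma) = 20·3 - (3)² = 51.
  Sigma^{-1} = (1/det) · [[d, -b], [-b, a]] = [[0.0588, -0.0588],
 [-0.0588, 0.3922]].

Step 3 — form the quadratic (x - mu)^T · Sigma^{-1} · (x - mu):
  Sigma^{-1} · (x - mu) = (0, 1).
  (x - mu)^T · [Sigma^{-1} · (x - mu)] = (3)·(0) + (3)·(1) = 3.

Step 4 — take square root: d = √(3) ≈ 1.7321.

d(x, mu) = √(3) ≈ 1.7321


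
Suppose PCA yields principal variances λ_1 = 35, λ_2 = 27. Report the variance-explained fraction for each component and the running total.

Step 1 — total variance = trace(Sigma) = Σ λ_i = 35 + 27 = 62.

Step 2 — fraction explained by component i = λ_i / Σ λ:
  PC1: 35/62 = 0.5645
  PC2: 27/62 = 0.4355

Step 3 — cumulative fraction after k components = (λ_1 + ... + λ_k) / Σ λ:
  k = 1: 35/62 = 0.5645
  k = 2: (35 + 27)/62 = 62/62 = 1

Summary (fraction, with percent):

explained: PC1 0.5645 (56.45%), PC2 0.4355 (43.55%);  cumulative: 0.5645, 1


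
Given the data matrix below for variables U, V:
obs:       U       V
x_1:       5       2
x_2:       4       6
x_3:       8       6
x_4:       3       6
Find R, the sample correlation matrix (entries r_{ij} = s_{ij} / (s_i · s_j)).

Step 1 — column means:
  mean(U) = (5 + 4 + 8 + 3) / 4 = 20/4 = 5
  mean(V) = (2 + 6 + 6 + 6) / 4 = 20/4 = 5

Step 2 — sample variances and covariances s[i,j] = (1/(n-1)) · Σ_k (x_{k,i} - mean_i) · (x_{k,j} - mean_j), with n-1 = 3:
  s[U,U] = ((0)·(0) + (-1)·(-1) + (3)·(3) + (-2)·(-2)) / 3 = 14/3 = 4.6667
  s[U,V] = ((0)·(-3) + (-1)·(1) + (3)·(1) + (-2)·(1)) / 3 = 0/3 = 0
  s[V,V] = ((-3)·(-3) + (1)·(1) + (1)·(1) + (1)·(1)) / 3 = 12/3 = 4
  Sample standard deviations s_i = √(s[i,i]):
  s(U) = √(4.6667) = 2.1602
  s(V) = √(4) = 2

Step 3 — r_{ij} = s_{ij} / (s_i · s_j):
  r[U,U] = 1 (diagonal).
  r[U,V] = 0 / (2.1602 · 2) = 0 / 4.3205 = 0
  r[V,V] = 1 (diagonal).

R is symmetric with unit diagonal. Assembling:

R = [[1, 0],
 [0, 1]]


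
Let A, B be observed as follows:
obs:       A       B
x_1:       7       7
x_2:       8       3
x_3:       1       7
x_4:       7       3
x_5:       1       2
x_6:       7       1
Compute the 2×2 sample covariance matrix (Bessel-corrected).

Step 1 — column means:
  mean(A) = (7 + 8 + 1 + 7 + 1 + 7) / 6 = 31/6 = 5.1667
  mean(B) = (7 + 3 + 7 + 3 + 2 + 1) / 6 = 23/6 = 3.8333

Step 2 — sample covariance S[i,j] = (1/(n-1)) · Σ_k (x_{k,i} - mean_i) · (x_{k,j} - mean_j), with n-1 = 5.
  S[A,A] = ((1.8333)·(1.8333) + (2.8333)·(2.8333) + (-4.1667)·(-4.1667) + (1.8333)·(1.8333) + (-4.1667)·(-4.1667) + (1.8333)·(1.8333)) / 5 = 52.8333/5 = 10.5667
  S[A,B] = ((1.8333)·(3.1667) + (2.8333)·(-0.8333) + (-4.1667)·(3.1667) + (1.8333)·(-0.8333) + (-4.1667)·(-1.8333) + (1.8333)·(-2.8333)) / 5 = -8.8333/5 = -1.7667
  S[B,B] = ((3.1667)·(3.1667) + (-0.8333)·(-0.8333) + (3.1667)·(3.1667) + (-0.8333)·(-0.8333) + (-1.8333)·(-1.8333) + (-2.8333)·(-2.8333)) / 5 = 32.8333/5 = 6.5667

S is symmetric (S[j,i] = S[i,j]). Assembling:

S = [[10.5667, -1.7667],
 [-1.7667, 6.5667]]


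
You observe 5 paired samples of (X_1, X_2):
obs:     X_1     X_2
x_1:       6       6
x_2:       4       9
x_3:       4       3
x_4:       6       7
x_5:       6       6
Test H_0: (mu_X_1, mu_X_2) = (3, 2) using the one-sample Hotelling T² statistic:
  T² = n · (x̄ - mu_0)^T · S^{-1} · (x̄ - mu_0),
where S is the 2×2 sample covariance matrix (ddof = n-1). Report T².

Step 1 — sample mean vector:
  mean(X_1) = (6 + 4 + 4 + 6 + 6) / 5 = 26/5 = 5.2
  mean(X_2) = (6 + 9 + 3 + 7 + 6) / 5 = 31/5 = 6.2
  x̄ = (5.2, 6.2),  deviation x̄ - mu_0 = (5.2, 6.2) - (3, 2) = (2.2, 4.2).

Step 2 — sample covariance matrix, S[i,j] = (1/(n-1)) · Σ_k (x_{k,i} - mean_i) · (x_{k,j} - mean_j), divisor n-1 = 4:
  S[X_1,X_1] = ((0.8)·(0.8) + (-1.2)·(-1.2) + (-1.2)·(-1.2) + (0.8)·(0.8) + (0.8)·(0.8)) / 4 = 4.8/4 = 1.2
  S[X_1,X_2] = ((0.8)·(-0.2) + (-1.2)·(2.8) + (-1.2)·(-3.2) + (0.8)·(0.8) + (0.8)·(-0.2)) / 4 = 0.8/4 = 0.2
  S[X_2,X_2] = ((-0.2)·(-0.2) + (2.8)·(2.8) + (-3.2)·(-3.2) + (0.8)·(0.8) + (-0.2)·(-0.2)) / 4 = 18.8/4 = 4.7
  S = [[1.2, 0.2],
 [0.2, 4.7]].

Step 3 — invert S. det(S) = 1.2·4.7 - (0.2)² = 5.6.
  S^{-1} = (1/det) · [[d, -b], [-b, a]] = [[0.8393, -0.0357],
 [-0.0357, 0.2143]].

Step 4 — quadratic form (x̄ - mu_0)^T · S^{-1} · (x̄ - mu_0):
  S^{-1} · (x̄ - mu_0) = (1.6964, 0.8214),
  (x̄ - mu_0)^T · [...] = (2.2)·(1.6964) + (4.2)·(0.8214) = 7.1821.

Step 5 — scale by n: T² = 5 · 7.1821 = 35.9107.

T² ≈ 35.9107


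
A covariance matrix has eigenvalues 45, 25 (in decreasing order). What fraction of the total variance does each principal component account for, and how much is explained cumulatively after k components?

Step 1 — total variance = trace(Sigma) = Σ λ_i = 45 + 25 = 70.

Step 2 — fraction explained by component i = λ_i / Σ λ:
  PC1: 45/70 = 0.6429
  PC2: 25/70 = 0.3571

Step 3 — cumulative fraction after k components = (λ_1 + ... + λ_k) / Σ λ:
  k = 1: 45/70 = 0.6429
  k = 2: (45 + 25)/70 = 70/70 = 1

Summary (fraction, with percent):

explained: PC1 0.6429 (64.29%), PC2 0.3571 (35.71%);  cumulative: 0.6429, 1


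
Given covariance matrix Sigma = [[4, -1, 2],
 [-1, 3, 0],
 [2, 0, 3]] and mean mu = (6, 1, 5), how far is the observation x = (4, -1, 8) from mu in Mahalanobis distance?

Step 1 — centre the observation: (x - mu) = (-2, -2, 3).

Step 2 — invert Sigma (cofactor / det for 3×3, or solve directly):
  Sigma^{-1} = [[0.4286, 0.1429, -0.2857],
 [0.1429, 0.381, -0.0952],
 [-0.2857, -0.0952, 0.5238]].

Step 3 — form the quadratic (x - mu)^T · Sigma^{-1} · (x - mu):
  Sigma^{-1} · (x - mu) = (-2, -1.3333, 2.3333).
  (x - mu)^T · [Sigma^{-1} · (x - mu)] = (-2)·(-2) + (-2)·(-1.3333) + (3)·(2.3333) = 13.6667.

Step 4 — take square root: d = √(13.6667) ≈ 3.6968.

d(x, mu) = √(13.6667) ≈ 3.6968


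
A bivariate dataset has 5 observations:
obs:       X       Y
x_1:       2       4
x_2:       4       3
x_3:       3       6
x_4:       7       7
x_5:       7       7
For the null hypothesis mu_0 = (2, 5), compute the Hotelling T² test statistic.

Step 1 — sample mean vector:
  mean(X) = (2 + 4 + 3 + 7 + 7) / 5 = 23/5 = 4.6
  mean(Y) = (4 + 3 + 6 + 7 + 7) / 5 = 27/5 = 5.4
  x̄ = (4.6, 5.4),  deviation x̄ - mu_0 = (4.6, 5.4) - (2, 5) = (2.6, 0.4).

Step 2 — sample covariance matrix, S[i,j] = (1/(n-1)) · Σ_k (x_{k,i} - mean_i) · (x_{k,j} - mean_j), divisor n-1 = 4:
  S[X,X] = ((-2.6)·(-2.6) + (-0.6)·(-0.6) + (-1.6)·(-1.6) + (2.4)·(2.4) + (2.4)·(2.4)) / 4 = 21.2/4 = 5.3
  S[X,Y] = ((-2.6)·(-1.4) + (-0.6)·(-2.4) + (-1.6)·(0.6) + (2.4)·(1.6) + (2.4)·(1.6)) / 4 = 11.8/4 = 2.95
  S[Y,Y] = ((-1.4)·(-1.4) + (-2.4)·(-2.4) + (0.6)·(0.6) + (1.6)·(1.6) + (1.6)·(1.6)) / 4 = 13.2/4 = 3.3
  S = [[5.3, 2.95],
 [2.95, 3.3]].

Step 3 — invert S. det(S) = 5.3·3.3 - (2.95)² = 8.7875.
  S^{-1} = (1/det) · [[d, -b], [-b, a]] = [[0.3755, -0.3357],
 [-0.3357, 0.6031]].

Step 4 — quadratic form (x̄ - mu_0)^T · S^{-1} · (x̄ - mu_0):
  S^{-1} · (x̄ - mu_0) = (0.8421, -0.6316),
  (x̄ - mu_0)^T · [...] = (2.6)·(0.8421) + (0.4)·(-0.6316) = 1.9368.

Step 5 — scale by n: T² = 5 · 1.9368 = 9.6842.

T² ≈ 9.6842


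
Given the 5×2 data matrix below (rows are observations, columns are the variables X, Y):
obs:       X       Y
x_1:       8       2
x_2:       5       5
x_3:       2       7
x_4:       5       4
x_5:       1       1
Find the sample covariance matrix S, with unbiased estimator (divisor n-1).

Step 1 — column means:
  mean(X) = (8 + 5 + 2 + 5 + 1) / 5 = 21/5 = 4.2
  mean(Y) = (2 + 5 + 7 + 4 + 1) / 5 = 19/5 = 3.8

Step 2 — sample covariance S[i,j] = (1/(n-1)) · Σ_k (x_{k,i} - mean_i) · (x_{k,j} - mean_j), with n-1 = 4.
  S[X,X] = ((3.8)·(3.8) + (0.8)·(0.8) + (-2.2)·(-2.2) + (0.8)·(0.8) + (-3.2)·(-3.2)) / 4 = 30.8/4 = 7.7
  S[X,Y] = ((3.8)·(-1.8) + (0.8)·(1.2) + (-2.2)·(3.2) + (0.8)·(0.2) + (-3.2)·(-2.8)) / 4 = -3.8/4 = -0.95
  S[Y,Y] = ((-1.8)·(-1.8) + (1.2)·(1.2) + (3.2)·(3.2) + (0.2)·(0.2) + (-2.8)·(-2.8)) / 4 = 22.8/4 = 5.7

S is symmetric (S[j,i] = S[i,j]). Assembling:

S = [[7.7, -0.95],
 [-0.95, 5.7]]


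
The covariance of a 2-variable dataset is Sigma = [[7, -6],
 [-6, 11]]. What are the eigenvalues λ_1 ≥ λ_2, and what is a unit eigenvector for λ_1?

Step 1 — characteristic polynomial of 2×2 Sigma:
  det(Sigma - λI) = λ² - trace · λ + det = 0.
  trace = 7 + 11 = 18, det = 7·11 - (-6)² = 41.
Step 2 — discriminant:
  Δ = trace² - 4·det = 324 - 164 = 160.
Step 3 — eigenvalues:
  λ = (trace ± √Δ)/2 = (18 ± 12.6491)/2,
  λ_1 = 15.3246,  λ_2 = 2.6754.

Step 4 — unit eigenvector for λ_1: solve (Sigma - λ_1 I)v = 0. First row:
  (7 - 15.3246)·v_x + (-6)·v_y = 0, i.e. (-8.3246)·v_x + (-6)·v_y = 0,
  so v ∝ (b, λ_1 - a) = (-6, 8.3246); multiply by -1 so the first entry is positive: u = (6, -8.3246).
  ||u|| = √((6)² + (-8.3246)²) = √(105.2982) ≈ 10.2615,
  v_1 = u/||u|| ≈ (0.5847, -0.8112) (||v_1|| = 1).

λ_1 = 15.3246,  λ_2 = 2.6754;  v_1 ≈ (0.5847, -0.8112)


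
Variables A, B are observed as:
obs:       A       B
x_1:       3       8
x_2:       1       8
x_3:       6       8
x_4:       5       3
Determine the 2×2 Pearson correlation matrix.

Step 1 — column means:
  mean(A) = (3 + 1 + 6 + 5) / 4 = 15/4 = 3.75
  mean(B) = (8 + 8 + 8 + 3) / 4 = 27/4 = 6.75

Step 2 — sample variances and covariances s[i,j] = (1/(n-1)) · Σ_k (x_{k,i} - mean_i) · (x_{k,j} - mean_j), with n-1 = 3:
  s[A,A] = ((-0.75)·(-0.75) + (-2.75)·(-2.75) + (2.25)·(2.25) + (1.25)·(1.25)) / 3 = 14.75/3 = 4.9167
  s[A,B] = ((-0.75)·(1.25) + (-2.75)·(1.25) + (2.25)·(1.25) + (1.25)·(-3.75)) / 3 = -6.25/3 = -2.0833
  s[B,B] = ((1.25)·(1.25) + (1.25)·(1.25) + (1.25)·(1.25) + (-3.75)·(-3.75)) / 3 = 18.75/3 = 6.25
  Sample standard deviations s_i = √(s[i,i]):
  s(A) = √(4.9167) = 2.2174
  s(B) = √(6.25) = 2.5

Step 3 — r_{ij} = s_{ij} / (s_i · s_j):
  r[A,A] = 1 (diagonal).
  r[A,B] = -2.0833 / (2.2174 · 2.5) = -2.0833 / 5.5434 = -0.3758
  r[B,B] = 1 (diagonal).

R is symmetric with unit diagonal. Assembling:

R = [[1, -0.3758],
 [-0.3758, 1]]


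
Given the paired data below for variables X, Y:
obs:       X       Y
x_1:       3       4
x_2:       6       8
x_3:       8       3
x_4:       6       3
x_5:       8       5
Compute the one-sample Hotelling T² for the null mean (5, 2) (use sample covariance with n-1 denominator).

Step 1 — sample mean vector:
  mean(X) = (3 + 6 + 8 + 6 + 8) / 5 = 31/5 = 6.2
  mean(Y) = (4 + 8 + 3 + 3 + 5) / 5 = 23/5 = 4.6
  x̄ = (6.2, 4.6),  deviation x̄ - mu_0 = (6.2, 4.6) - (5, 2) = (1.2, 2.6).

Step 2 — sample covariance matrix, S[i,j] = (1/(n-1)) · Σ_k (x_{k,i} - mean_i) · (x_{k,j} - mean_j), divisor n-1 = 4:
  S[X,X] = ((-3.2)·(-3.2) + (-0.2)·(-0.2) + (1.8)·(1.8) + (-0.2)·(-0.2) + (1.8)·(1.8)) / 4 = 16.8/4 = 4.2
  S[X,Y] = ((-3.2)·(-0.6) + (-0.2)·(3.4) + (1.8)·(-1.6) + (-0.2)·(-1.6) + (1.8)·(0.4)) / 4 = -0.6/4 = -0.15
  S[Y,Y] = ((-0.6)·(-0.6) + (3.4)·(3.4) + (-1.6)·(-1.6) + (-1.6)·(-1.6) + (0.4)·(0.4)) / 4 = 17.2/4 = 4.3
  S = [[4.2, -0.15],
 [-0.15, 4.3]].

Step 3 — invert S. det(S) = 4.2·4.3 - (-0.15)² = 18.0375.
  S^{-1} = (1/det) · [[d, -b], [-b, a]] = [[0.2384, 0.0083],
 [0.0083, 0.2328]].

Step 4 — quadratic form (x̄ - mu_0)^T · S^{-1} · (x̄ - mu_0):
  S^{-1} · (x̄ - mu_0) = (0.3077, 0.6154),
  (x̄ - mu_0)^T · [...] = (1.2)·(0.3077) + (2.6)·(0.6154) = 1.9692.

Step 5 — scale by n: T² = 5 · 1.9692 = 9.8462.

T² ≈ 9.8462


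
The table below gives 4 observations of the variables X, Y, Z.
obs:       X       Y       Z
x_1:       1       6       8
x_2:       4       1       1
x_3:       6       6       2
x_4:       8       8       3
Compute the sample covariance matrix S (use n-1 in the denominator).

Step 1 — column means:
  mean(X) = (1 + 4 + 6 + 8) / 4 = 19/4 = 4.75
  mean(Y) = (6 + 1 + 6 + 8) / 4 = 21/4 = 5.25
  mean(Z) = (8 + 1 + 2 + 3) / 4 = 14/4 = 3.5

Step 2 — sample covariance S[i,j] = (1/(n-1)) · Σ_k (x_{k,i} - mean_i) · (x_{k,j} - mean_j), with n-1 = 3.
  S[X,X] = ((-3.75)·(-3.75) + (-0.75)·(-0.75) + (1.25)·(1.25) + (3.25)·(3.25)) / 3 = 26.75/3 = 8.9167
  S[X,Y] = ((-3.75)·(0.75) + (-0.75)·(-4.25) + (1.25)·(0.75) + (3.25)·(2.75)) / 3 = 10.25/3 = 3.4167
  S[X,Z] = ((-3.75)·(4.5) + (-0.75)·(-2.5) + (1.25)·(-1.5) + (3.25)·(-0.5)) / 3 = -18.5/3 = -6.1667
  S[Y,Y] = ((0.75)·(0.75) + (-4.25)·(-4.25) + (0.75)·(0.75) + (2.75)·(2.75)) / 3 = 26.75/3 = 8.9167
  S[Y,Z] = ((0.75)·(4.5) + (-4.25)·(-2.5) + (0.75)·(-1.5) + (2.75)·(-0.5)) / 3 = 11.5/3 = 3.8333
  S[Z,Z] = ((4.5)·(4.5) + (-2.5)·(-2.5) + (-1.5)·(-1.5) + (-0.5)·(-0.5)) / 3 = 29/3 = 9.6667

S is symmetric (S[j,i] = S[i,j]). Assembling:

S = [[8.9167, 3.4167, -6.1667],
 [3.4167, 8.9167, 3.8333],
 [-6.1667, 3.8333, 9.6667]]


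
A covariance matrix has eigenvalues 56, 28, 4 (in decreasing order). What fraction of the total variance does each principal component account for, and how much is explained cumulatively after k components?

Step 1 — total variance = trace(Sigma) = Σ λ_i = 56 + 28 + 4 = 88.

Step 2 — fraction explained by component i = λ_i / Σ λ:
  PC1: 56/88 = 0.6364
  PC2: 28/88 = 0.3182
  PC3: 4/88 = 0.0455

Step 3 — cumulative fraction after k components = (λ_1 + ... + λ_k) / Σ λ:
  k = 1: 56/88 = 0.6364
  k = 2: (56 + 28)/88 = 84/88 = 0.9545
  k = 3: (56 + 28 + 4)/88 = 88/88 = 1

Summary (fraction, with percent):

explained: PC1 0.6364 (63.64%), PC2 0.3182 (31.82%), PC3 0.0455 (4.55%);  cumulative: 0.6364, 0.9545, 1


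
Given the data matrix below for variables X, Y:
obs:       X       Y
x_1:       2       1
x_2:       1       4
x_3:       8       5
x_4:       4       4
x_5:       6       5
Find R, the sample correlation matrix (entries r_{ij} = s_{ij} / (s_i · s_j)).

Step 1 — column means:
  mean(X) = (2 + 1 + 8 + 4 + 6) / 5 = 21/5 = 4.2
  mean(Y) = (1 + 4 + 5 + 4 + 5) / 5 = 19/5 = 3.8

Step 2 — sample variances and covariances s[i,j] = (1/(n-1)) · Σ_k (x_{k,i} - mean_i) · (x_{k,j} - mean_j), with n-1 = 4:
  s[X,X] = ((-2.2)·(-2.2) + (-3.2)·(-3.2) + (3.8)·(3.8) + (-0.2)·(-0.2) + (1.8)·(1.8)) / 4 = 32.8/4 = 8.2
  s[X,Y] = ((-2.2)·(-2.8) + (-3.2)·(0.2) + (3.8)·(1.2) + (-0.2)·(0.2) + (1.8)·(1.2)) / 4 = 12.2/4 = 3.05
  s[Y,Y] = ((-2.8)·(-2.8) + (0.2)·(0.2) + (1.2)·(1.2) + (0.2)·(0.2) + (1.2)·(1.2)) / 4 = 10.8/4 = 2.7
  Sample standard deviations s_i = √(s[i,i]):
  s(X) = √(8.2) = 2.8636
  s(Y) = √(2.7) = 1.6432

Step 3 — r_{ij} = s_{ij} / (s_i · s_j):
  r[X,X] = 1 (diagonal).
  r[X,Y] = 3.05 / (2.8636 · 1.6432) = 3.05 / 4.7053 = 0.6482
  r[Y,Y] = 1 (diagonal).

R is symmetric with unit diagonal. Assembling:

R = [[1, 0.6482],
 [0.6482, 1]]


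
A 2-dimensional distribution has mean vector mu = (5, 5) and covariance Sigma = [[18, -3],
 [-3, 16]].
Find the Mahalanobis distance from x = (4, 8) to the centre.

Step 1 — centre the observation: (x - mu) = (-1, 3).

Step 2 — invert Sigma. det(Sigma) = 18·16 - (-3)² = 279.
  Sigma^{-1} = (1/det) · [[d, -b], [-b, a]] = [[0.0573, 0.0108],
 [0.0108, 0.0645]].

Step 3 — form the quadratic (x - mu)^T · Sigma^{-1} · (x - mu):
  Sigma^{-1} · (x - mu) = (-0.0251, 0.1828).
  (x - mu)^T · [Sigma^{-1} · (x - mu)] = (-1)·(-0.0251) + (3)·(0.1828) = 0.5735.

Step 4 — take square root: d = √(0.5735) ≈ 0.7573.

d(x, mu) = √(0.5735) ≈ 0.7573


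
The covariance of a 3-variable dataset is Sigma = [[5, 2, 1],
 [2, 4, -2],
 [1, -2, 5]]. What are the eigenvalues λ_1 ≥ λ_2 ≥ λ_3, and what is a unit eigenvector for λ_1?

Step 1 — characteristic polynomial p(λ) = det(λI - Sigma) = λ³ - tr·λ² + c_1·λ - det, where tr = trace, c_1 = sum of the principal 2×2 minors, det = det(Sigma):
  tr = 5 + 4 + 5 = 14,
  c_1 = (5·4 - (2)²) + (5·5 - (1)²) + (4·5 - (-2)²) = 16 + 24 + 16 = 56,
  det = 5·(4·5 - (-2)²) - (2)·((2)·5 - (-2)·(1)) + (1)·((2)·(-2) - 4·(1)) = 5·(16) - (2)·(12) + (1)·(-8) = 48.
  So p(λ) = λ³ - 14λ² + 56λ - 48.
Step 2 — look for an integer root (rational root theorem: any rational root is an integer divisor of 48). Testing λ = 6:
  p(6) = 216 - 504 + 336 - 48 = 0  ✓
  Dividing out (λ - 6): p(λ) = (λ - 6)(λ² - 8λ + 8).
Step 3 — remaining eigenvalues from the quadratic λ² - 8λ + 8 = 0:
  Δ = 8² - 4·8 = 64 - 32 = 32,  λ = (8 ± √32)/2 = (8 ± 5.6569)/2 ≈ 6.8284 or 1.1716.
  Sorted: λ_1 = 6.8284,  λ_2 = 6,  λ_3 = 1.1716  (check: sum = 14 = tr ✓).

Step 4 — unit eigenvector for λ_1 ≈ 6.8284: v spans the null space of (Sigma - λ_1 I), whose rows are
  r_1 = (-1.8284, 2, 1),  r_2 = (2, -2.8284, -2),  r_3 = (1, -2, -1.8284).
  v is orthogonal to every row, so take v ∝ r_1 × r_2 = ((2)·(-2) - (1)·(-2.8284), (1)·(2) - (-1.8284)·(-2), (-1.8284)·(-2.8284) - (2)·(2)) ≈ (-1.1716, -1.6569, 1.1716).
  Rescale (multiply by -1 so the first nonzero entry is positive): u = (1.1716, 1.6569, -1.1716).
  ||u|| = √((1.1716)² + (1.6569)² + (-1.1716)²) = √(5.4903) ≈ 2.3431,  v_1 = u/||u|| ≈ (0.5, 0.7071, -0.5) (||v_1|| = 1).

λ_1 = 6.8284,  λ_2 = 6,  λ_3 = 1.1716;  v_1 ≈ (0.5, 0.7071, -0.5)


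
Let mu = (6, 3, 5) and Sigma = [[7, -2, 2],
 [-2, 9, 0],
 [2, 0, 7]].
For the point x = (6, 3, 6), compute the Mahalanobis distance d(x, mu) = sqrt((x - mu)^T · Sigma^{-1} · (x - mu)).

Step 1 — centre the observation: (x - mu) = (0, 0, 1).

Step 2 — invert Sigma (cofactor / det for 3×3, or solve directly):
  Sigma^{-1} = [[0.1671, 0.0371, -0.0477],
 [0.0371, 0.1194, -0.0106],
 [-0.0477, -0.0106, 0.1565]].

Step 3 — form the quadratic (x - mu)^T · Sigma^{-1} · (x - mu):
  Sigma^{-1} · (x - mu) = (-0.0477, -0.0106, 0.1565).
  (x - mu)^T · [Sigma^{-1} · (x - mu)] = (0)·(-0.0477) + (0)·(-0.0106) + (1)·(0.1565) = 0.1565.

Step 4 — take square root: d = √(0.1565) ≈ 0.3956.

d(x, mu) = √(0.1565) ≈ 0.3956


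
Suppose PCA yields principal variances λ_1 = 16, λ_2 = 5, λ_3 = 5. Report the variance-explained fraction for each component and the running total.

Step 1 — total variance = trace(Sigma) = Σ λ_i = 16 + 5 + 5 = 26.

Step 2 — fraction explained by component i = λ_i / Σ λ:
  PC1: 16/26 = 0.6154
  PC2: 5/26 = 0.1923
  PC3: 5/26 = 0.1923

Step 3 — cumulative fraction after k components = (λ_1 + ... + λ_k) / Σ λ:
  k = 1: 16/26 = 0.6154
  k = 2: (16 + 5)/26 = 21/26 = 0.8077
  k = 3: (16 + 5 + 5)/26 = 26/26 = 1

Summary (fraction, with percent):

explained: PC1 0.6154 (61.54%), PC2 0.1923 (19.23%), PC3 0.1923 (19.23%);  cumulative: 0.6154, 0.8077, 1


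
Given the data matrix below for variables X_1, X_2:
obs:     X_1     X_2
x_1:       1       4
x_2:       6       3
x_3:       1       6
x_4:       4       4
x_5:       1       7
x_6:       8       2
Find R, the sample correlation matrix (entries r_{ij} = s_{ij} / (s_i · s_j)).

Step 1 — column means:
  mean(X_1) = (1 + 6 + 1 + 4 + 1 + 8) / 6 = 21/6 = 3.5
  mean(X_2) = (4 + 3 + 6 + 4 + 7 + 2) / 6 = 26/6 = 4.3333

Step 2 — sample variances and covariances s[i,j] = (1/(n-1)) · Σ_k (x_{k,i} - mean_i) · (x_{k,j} - mean_j), with n-1 = 5:
  s[X_1,X_1] = ((-2.5)·(-2.5) + (2.5)·(2.5) + (-2.5)·(-2.5) + (0.5)·(0.5) + (-2.5)·(-2.5) + (4.5)·(4.5)) / 5 = 45.5/5 = 9.1
  s[X_1,X_2] = ((-2.5)·(-0.3333) + (2.5)·(-1.3333) + (-2.5)·(1.6667) + (0.5)·(-0.3333) + (-2.5)·(2.6667) + (4.5)·(-2.3333)) / 5 = -24/5 = -4.8
  s[X_2,X_2] = ((-0.3333)·(-0.3333) + (-1.3333)·(-1.3333) + (1.6667)·(1.6667) + (-0.3333)·(-0.3333) + (2.6667)·(2.6667) + (-2.3333)·(-2.3333)) / 5 = 17.3333/5 = 3.4667
  Sample standard deviations s_i = √(s[i,i]):
  s(X_1) = √(9.1) = 3.0166
  s(X_2) = √(3.4667) = 1.8619

Step 3 — r_{ij} = s_{ij} / (s_i · s_j):
  r[X_1,X_1] = 1 (diagonal).
  r[X_1,X_2] = -4.8 / (3.0166 · 1.8619) = -4.8 / 5.6166 = -0.8546
  r[X_2,X_2] = 1 (diagonal).

R is symmetric with unit diagonal. Assembling:

R = [[1, -0.8546],
 [-0.8546, 1]]


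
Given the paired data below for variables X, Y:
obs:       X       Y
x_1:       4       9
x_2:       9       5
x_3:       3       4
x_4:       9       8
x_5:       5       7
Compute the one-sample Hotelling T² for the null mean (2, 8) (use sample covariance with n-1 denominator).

Step 1 — sample mean vector:
  mean(X) = (4 + 9 + 3 + 9 + 5) / 5 = 30/5 = 6
  mean(Y) = (9 + 5 + 4 + 8 + 7) / 5 = 33/5 = 6.6
  x̄ = (6, 6.6),  deviation x̄ - mu_0 = (6, 6.6) - (2, 8) = (4, -1.4).

Step 2 — sample covariance matrix, S[i,j] = (1/(n-1)) · Σ_k (x_{k,i} - mean_i) · (x_{k,j} - mean_j), divisor n-1 = 4:
  S[X,X] = ((-2)·(-2) + (3)·(3) + (-3)·(-3) + (3)·(3) + (-1)·(-1)) / 4 = 32/4 = 8
  S[X,Y] = ((-2)·(2.4) + (3)·(-1.6) + (-3)·(-2.6) + (3)·(1.4) + (-1)·(0.4)) / 4 = 2/4 = 0.5
  S[Y,Y] = ((2.4)·(2.4) + (-1.6)·(-1.6) + (-2.6)·(-2.6) + (1.4)·(1.4) + (0.4)·(0.4)) / 4 = 17.2/4 = 4.3
  S = [[8, 0.5],
 [0.5, 4.3]].

Step 3 — invert S. det(S) = 8·4.3 - (0.5)² = 34.15.
  S^{-1} = (1/det) · [[d, -b], [-b, a]] = [[0.1259, -0.0146],
 [-0.0146, 0.2343]].

Step 4 — quadratic form (x̄ - mu_0)^T · S^{-1} · (x̄ - mu_0):
  S^{-1} · (x̄ - mu_0) = (0.5242, -0.3865),
  (x̄ - mu_0)^T · [...] = (4)·(0.5242) + (-1.4)·(-0.3865) = 2.6378.

Step 5 — scale by n: T² = 5 · 2.6378 = 13.1889.

T² ≈ 13.1889


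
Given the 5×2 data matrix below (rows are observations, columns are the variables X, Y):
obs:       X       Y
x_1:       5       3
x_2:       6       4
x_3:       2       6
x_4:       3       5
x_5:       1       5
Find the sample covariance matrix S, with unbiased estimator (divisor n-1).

Step 1 — column means:
  mean(X) = (5 + 6 + 2 + 3 + 1) / 5 = 17/5 = 3.4
  mean(Y) = (3 + 4 + 6 + 5 + 5) / 5 = 23/5 = 4.6

Step 2 — sample covariance S[i,j] = (1/(n-1)) · Σ_k (x_{k,i} - mean_i) · (x_{k,j} - mean_j), with n-1 = 4.
  S[X,X] = ((1.6)·(1.6) + (2.6)·(2.6) + (-1.4)·(-1.4) + (-0.4)·(-0.4) + (-2.4)·(-2.4)) / 4 = 17.2/4 = 4.3
  S[X,Y] = ((1.6)·(-1.6) + (2.6)·(-0.6) + (-1.4)·(1.4) + (-0.4)·(0.4) + (-2.4)·(0.4)) / 4 = -7.2/4 = -1.8
  S[Y,Y] = ((-1.6)·(-1.6) + (-0.6)·(-0.6) + (1.4)·(1.4) + (0.4)·(0.4) + (0.4)·(0.4)) / 4 = 5.2/4 = 1.3

S is symmetric (S[j,i] = S[i,j]). Assembling:

S = [[4.3, -1.8],
 [-1.8, 1.3]]


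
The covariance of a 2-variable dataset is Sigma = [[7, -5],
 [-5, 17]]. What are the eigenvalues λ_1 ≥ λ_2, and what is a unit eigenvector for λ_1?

Step 1 — characteristic polynomial of 2×2 Sigma:
  det(Sigma - λI) = λ² - trace · λ + det = 0.
  trace = 7 + 17 = 24, det = 7·17 - (-5)² = 94.
Step 2 — discriminant:
  Δ = trace² - 4·det = 576 - 376 = 200.
Step 3 — eigenvalues:
  λ = (trace ± √Δ)/2 = (24 ± 14.1421)/2,
  λ_1 = 19.0711,  λ_2 = 4.9289.

Step 4 — unit eigenvector for λ_1: solve (Sigma - λ_1 I)v = 0. First row:
  (7 - 19.0711)·v_x + (-5)·v_y = 0, i.e. (-12.0711)·v_x + (-5)·v_y = 0,
  so v ∝ (b, λ_1 - a) = (-5, 12.0711); multiply by -1 so the first entry is positive: u = (5, -12.0711).
  ||u|| = √((5)² + (-12.0711)²) = √(170.7107) ≈ 13.0656,
  v_1 = u/||u|| ≈ (0.3827, -0.9239) (||v_1|| = 1).

λ_1 = 19.0711,  λ_2 = 4.9289;  v_1 ≈ (0.3827, -0.9239)


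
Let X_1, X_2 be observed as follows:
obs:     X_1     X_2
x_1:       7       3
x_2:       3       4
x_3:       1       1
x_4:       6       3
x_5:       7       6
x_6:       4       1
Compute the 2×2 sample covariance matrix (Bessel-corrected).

Step 1 — column means:
  mean(X_1) = (7 + 3 + 1 + 6 + 7 + 4) / 6 = 28/6 = 4.6667
  mean(X_2) = (3 + 4 + 1 + 3 + 6 + 1) / 6 = 18/6 = 3

Step 2 — sample covariance S[i,j] = (1/(n-1)) · Σ_k (x_{k,i} - mean_i) · (x_{k,j} - mean_j), with n-1 = 5.
  S[X_1,X_1] = ((2.3333)·(2.3333) + (-1.6667)·(-1.6667) + (-3.6667)·(-3.6667) + (1.3333)·(1.3333) + (2.3333)·(2.3333) + (-0.6667)·(-0.6667)) / 5 = 29.3333/5 = 5.8667
  S[X_1,X_2] = ((2.3333)·(0) + (-1.6667)·(1) + (-3.6667)·(-2) + (1.3333)·(0) + (2.3333)·(3) + (-0.6667)·(-2)) / 5 = 14/5 = 2.8
  S[X_2,X_2] = ((0)·(0) + (1)·(1) + (-2)·(-2) + (0)·(0) + (3)·(3) + (-2)·(-2)) / 5 = 18/5 = 3.6

S is symmetric (S[j,i] = S[i,j]). Assembling:

S = [[5.8667, 2.8],
 [2.8, 3.6]]


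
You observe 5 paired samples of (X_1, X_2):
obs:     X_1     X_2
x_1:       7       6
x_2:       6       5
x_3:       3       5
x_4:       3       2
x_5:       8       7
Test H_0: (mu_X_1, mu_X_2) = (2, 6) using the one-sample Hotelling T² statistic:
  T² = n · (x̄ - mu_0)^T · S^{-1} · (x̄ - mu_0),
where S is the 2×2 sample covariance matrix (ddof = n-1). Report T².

Step 1 — sample mean vector:
  mean(X_1) = (7 + 6 + 3 + 3 + 8) / 5 = 27/5 = 5.4
  mean(X_2) = (6 + 5 + 5 + 2 + 7) / 5 = 25/5 = 5
  x̄ = (5.4, 5),  deviation x̄ - mu_0 = (5.4, 5) - (2, 6) = (3.4, -1).

Step 2 — sample covariance matrix, S[i,j] = (1/(n-1)) · Σ_k (x_{k,i} - mean_i) · (x_{k,j} - mean_j), divisor n-1 = 4:
  S[X_1,X_1] = ((1.6)·(1.6) + (0.6)·(0.6) + (-2.4)·(-2.4) + (-2.4)·(-2.4) + (2.6)·(2.6)) / 4 = 21.2/4 = 5.3
  S[X_1,X_2] = ((1.6)·(1) + (0.6)·(0) + (-2.4)·(0) + (-2.4)·(-3) + (2.6)·(2)) / 4 = 14/4 = 3.5
  S[X_2,X_2] = ((1)·(1) + (0)·(0) + (0)·(0) + (-3)·(-3) + (2)·(2)) / 4 = 14/4 = 3.5
  S = [[5.3, 3.5],
 [3.5, 3.5]].

Step 3 — invert S. det(S) = 5.3·3.5 - (3.5)² = 6.3.
  S^{-1} = (1/det) · [[d, -b], [-b, a]] = [[0.5556, -0.5556],
 [-0.5556, 0.8413]].

Step 4 — quadratic form (x̄ - mu_0)^T · S^{-1} · (x̄ - mu_0):
  S^{-1} · (x̄ - mu_0) = (2.4444, -2.7302),
  (x̄ - mu_0)^T · [...] = (3.4)·(2.4444) + (-1)·(-2.7302) = 11.0413.

Step 5 — scale by n: T² = 5 · 11.0413 = 55.2063.

T² ≈ 55.2063
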